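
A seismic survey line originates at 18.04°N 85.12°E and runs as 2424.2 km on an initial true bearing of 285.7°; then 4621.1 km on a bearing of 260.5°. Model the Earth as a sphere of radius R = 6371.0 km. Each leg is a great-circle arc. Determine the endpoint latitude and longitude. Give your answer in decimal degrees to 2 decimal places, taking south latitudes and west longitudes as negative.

Apply the spherical direct solution leg by leg, carrying full precision between legs.
Leg 1: from (18.04°, 85.12°), δ = 2424.2/6371 = 0.380505 rad, θ = 285.7° → φ = 22.53°, λ = 62.35°.
Leg 2: from (22.53°, 62.35°), δ = 4621.1/6371 = 0.725334 rad, θ = 260.5° → φ = 10.69°, λ = 20.60°.

latitude 10.69°, longitude 20.60°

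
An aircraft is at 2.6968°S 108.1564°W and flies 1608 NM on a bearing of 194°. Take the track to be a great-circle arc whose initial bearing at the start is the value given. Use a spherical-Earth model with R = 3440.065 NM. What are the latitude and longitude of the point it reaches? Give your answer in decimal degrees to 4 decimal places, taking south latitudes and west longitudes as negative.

Angular distance δ = d/R = 1608 / 3440.065 = 0.467433 rad.
Start latitude φ₁ = -0.047068 rad; initial bearing θ = 3.385939 rad.
Applying the spherical law of cosines for sides, sin φ₂ = sin φ₁ cos δ + cos φ₁ sin δ cos θ = -0.478731, so φ₂ = -28.6025°.
For the longitude increment, Δλ = atan2( sin θ sin δ cos φ₁, cos δ − sin φ₁ sin φ₂ ) = atan2(-0.108888, 0.870203) = -7.1323°.
λ₂ = -108.1564° + -7.1323° = -115.2887°.

latitude -28.6025°, longitude -115.2887°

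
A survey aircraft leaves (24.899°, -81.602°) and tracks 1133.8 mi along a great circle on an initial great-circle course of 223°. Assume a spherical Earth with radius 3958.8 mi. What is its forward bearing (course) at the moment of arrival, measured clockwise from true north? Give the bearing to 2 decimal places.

final bearing 219.32°

Angular distance δ = d/R = 1133.8 / 3958.8 = 0.286400 rad.
With φ₁ = 24.899° = 0.434570 rad and θ = 223° = 3.892084 rad:
Applying the spherical law of cosines for sides, sin φ₂ = sin φ₁ cos δ + cos φ₁ sin δ cos θ = 0.216467, so φ₂ = 12.502°.
Δλ = atan2( sin θ sin δ cos φ₁ , cos δ − sin φ₁ sin φ₂ ) = atan2(-0.174757, 0.868130) = -0.198648 rad = -11.382°.
λ₂ = -81.602° + -11.382° = -92.984°.
The forward bearing on arrival equals the back-azimuth from the destination plus 180°.
Back-azimuth from P₂ (12.50°, -92.98°) to P₁ (24.90°, -81.60°), with Δλ' = λ₁ − λ₂ = 11.38°: atan2( sin Δλ' cos φ₁ , cos φ₂ sin φ₁ − sin φ₂ cos φ₁ cos Δλ' ) = 39.32°.
Final bearing = (39.32° + 180°) mod 360° = 219.32°.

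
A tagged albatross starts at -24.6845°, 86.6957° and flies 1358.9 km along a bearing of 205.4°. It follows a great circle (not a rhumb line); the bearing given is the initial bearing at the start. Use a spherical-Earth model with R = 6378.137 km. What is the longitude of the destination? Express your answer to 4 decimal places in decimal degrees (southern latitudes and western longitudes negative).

longitude 80.2935°

Angular distance δ = d/R = 1358.9 / 6378.137 = 0.213056 rad.
With φ₁ = -24.6845° = -0.430826 rad and θ = 205.4° = 3.584906 rad:
Applying the spherical law of cosines for sides, sin φ₂ = sin φ₁ cos δ + cos φ₁ sin δ cos θ = -0.581733, so φ₂ = -35.5725°.
For the longitude increment, Δλ = atan2( sin θ sin δ cos φ₁, cos δ − sin φ₁ sin φ₂ ) = atan2(-0.082410, 0.734445) = -6.4022°.
λ₂ = λ₁ + Δλ = 80.2935°.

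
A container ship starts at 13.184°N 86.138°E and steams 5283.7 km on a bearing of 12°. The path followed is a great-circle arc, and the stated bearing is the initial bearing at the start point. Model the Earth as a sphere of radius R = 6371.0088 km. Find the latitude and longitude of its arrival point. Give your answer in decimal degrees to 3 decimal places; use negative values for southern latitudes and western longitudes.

latitude 58.914°, longitude 103.413°

Angular distance δ = d/R = 5283.7 / 6371.0088 = 0.829335 rad.
Start latitude φ₁ = 0.230104 rad; initial bearing θ = 0.209440 rad.
sin φ₂ = sin φ₁ cos δ + cos φ₁ sin δ cos θ = (0.228079)(0.675366) + (0.973643)(0.737482)(0.978148) = 0.856390
φ₂ = asin(0.856390) = 1.028237 rad = 58.914°.
Δλ = atan2( sin θ sin δ cos φ₁ , cos δ − sin φ₁ sin φ₂ ) = atan2(0.149290, 0.480042) = 0.301512 rad = 17.275°.
λ₂ = λ₁ + Δλ = 103.413°.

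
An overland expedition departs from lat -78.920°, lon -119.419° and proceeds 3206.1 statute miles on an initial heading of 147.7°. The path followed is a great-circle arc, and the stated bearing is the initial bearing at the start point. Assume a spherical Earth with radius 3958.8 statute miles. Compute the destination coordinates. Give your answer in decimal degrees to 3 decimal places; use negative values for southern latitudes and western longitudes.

latitude -52.597°, longitude 21.007°

δ = 3206.1/3958.8 = 0.809867 rad (46.4019°).
Converting: φ₁ = -1.377414 rad, θ = 2.577851 rad.
Applying the spherical law of cosines for sides, sin φ₂ = sin φ₁ cos δ + cos φ₁ sin δ cos θ = -0.794381, so φ₂ = -52.597°.
Δλ = atan2( sin θ sin δ cos φ₁ , cos δ − sin φ₁ sin φ₂ ) = atan2(0.074369, -0.089978) = 2.450889 rad = 140.426°.
λ₂ = λ₁ + Δλ = 21.007°.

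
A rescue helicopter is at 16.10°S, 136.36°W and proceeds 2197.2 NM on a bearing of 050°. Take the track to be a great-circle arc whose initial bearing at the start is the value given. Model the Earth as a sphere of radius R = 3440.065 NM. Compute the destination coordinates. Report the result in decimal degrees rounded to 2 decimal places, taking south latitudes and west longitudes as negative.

latitude 8.37°, longitude -108.87°

The arc subtends δ = 2197.2/3440.065 = 0.638709 rad at the centre.
With φ₁ = -16.10° = -0.280998 rad and θ = 50° = 0.872665 rad:
Destination latitude: φ₂ = arcsin( sin φ₁ cos δ + cos φ₁ sin δ cos θ ) = arcsin(0.145528) = 8.37°.
Then Δλ = atan2(0.438773, 0.843223) = 0.479796 rad, from sin θ sin δ cos φ₁ over cos δ − sin φ₁ sin φ₂.
Hence λ₂ = -136.36° + 27.49° = -108.87°.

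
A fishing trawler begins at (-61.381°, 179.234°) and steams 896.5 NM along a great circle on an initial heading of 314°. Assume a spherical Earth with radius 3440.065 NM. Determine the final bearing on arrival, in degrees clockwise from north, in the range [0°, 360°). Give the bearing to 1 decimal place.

Central angle δ = d/R = 0.260606 rad.
Converting: φ₁ = -1.071301 rad, θ = 5.480334 rad.
Applying the spherical law of cosines for sides, sin φ₂ = sin φ₁ cos δ + cos φ₁ sin δ cos θ = -0.762451, so φ₂ = -49.681°.
Then Δλ = atan2(-0.088779, 0.296936) = -0.290524 rad, from sin θ sin δ cos φ₁ over cos δ − sin φ₁ sin φ₂.
Hence λ₂ = 179.234° + -16.646° = 162.588°.
The forward bearing on arrival equals the back-azimuth from the destination plus 180°.
Back-azimuth from P₂ (-49.7°, 162.6°) to P₁ (-61.4°, 179.2°), with Δλ' = λ₁ − λ₂ = 16.6°: atan2( sin Δλ' cos φ₁ , cos φ₂ sin φ₁ − sin φ₂ cos φ₁ cos Δλ' ) = 147.8°.
Final bearing = (147.8° + 180°) mod 360° = 327.8°.

final bearing 327.8°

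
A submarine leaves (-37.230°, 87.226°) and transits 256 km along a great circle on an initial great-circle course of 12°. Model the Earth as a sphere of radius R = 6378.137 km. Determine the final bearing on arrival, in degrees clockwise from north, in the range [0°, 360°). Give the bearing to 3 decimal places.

The arc subtends δ = 256/6378.137 = 0.040137 rad at the centre.
With φ₁ = -37.230° = -0.649786 rad and θ = 12° = 0.209440 rad:
Destination latitude: φ₂ = arcsin( sin φ₁ cos δ + cos φ₁ sin δ cos θ ) = arcsin(-0.573278) = -34.979°.
Δλ = atan2( sin θ sin δ cos φ₁ , cos δ − sin φ₁ sin φ₂ ) = atan2(0.006643, 0.652352) = 0.010182 rad = 0.583°.
λ₂ = λ₁ + Δλ = 87.809°.
The forward bearing on arrival equals the back-azimuth from the destination plus 180°.
Back-azimuth from P₂ (-34.979°, 87.809°) to P₁ (-37.230°, 87.226°), with Δλ' = λ₁ − λ₂ = -0.583°: atan2( sin Δλ' cos φ₁ , cos φ₂ sin φ₁ − sin φ₂ cos φ₁ cos Δλ' ) = 191.656°.
Final bearing = (191.656° + 180°) mod 360° = 11.656°.

final bearing 11.656°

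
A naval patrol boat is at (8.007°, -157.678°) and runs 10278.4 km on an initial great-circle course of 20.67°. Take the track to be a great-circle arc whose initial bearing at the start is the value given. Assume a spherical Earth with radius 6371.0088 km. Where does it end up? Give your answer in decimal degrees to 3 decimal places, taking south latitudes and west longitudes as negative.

latitude 66.890°, longitude -41.640°

δ = 10278.4/6371.0088 = 1.613308 rad (92.4357°).
With φ₁ = 8.007° = 0.139749 rad and θ = 20.67° = 0.360760 rad:
Applying the spherical law of cosines for sides, sin φ₂ = sin φ₁ cos δ + cos φ₁ sin δ cos θ = 0.919751, so φ₂ = 66.890°.
Δλ = atan2( sin θ sin δ cos φ₁ , cos δ − sin φ₁ sin φ₂ ) = atan2(0.349228, -0.170615) = 2.025241 rad = 116.038°.
λ₂ = λ₁ + Δλ = -41.640°.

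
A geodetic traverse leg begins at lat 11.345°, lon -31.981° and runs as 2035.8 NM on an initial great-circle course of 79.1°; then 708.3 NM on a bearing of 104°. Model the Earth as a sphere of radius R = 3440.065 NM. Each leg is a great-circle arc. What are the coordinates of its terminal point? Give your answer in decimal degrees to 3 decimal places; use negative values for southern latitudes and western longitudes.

Apply the spherical direct solution leg by leg, carrying full precision between legs.
Leg 1: from (11.345°, -31.981°), δ = 2035.8/3440.065 = 0.591791 rad, θ = 79.1° → φ = 15.467°, λ = 2.656°.
Leg 2: from (15.467°, 2.656°), δ = 708.3/3440.065 = 0.205897 rad, θ = 104° → φ = 12.321°, λ = 14.371°.

latitude 12.321°, longitude 14.371°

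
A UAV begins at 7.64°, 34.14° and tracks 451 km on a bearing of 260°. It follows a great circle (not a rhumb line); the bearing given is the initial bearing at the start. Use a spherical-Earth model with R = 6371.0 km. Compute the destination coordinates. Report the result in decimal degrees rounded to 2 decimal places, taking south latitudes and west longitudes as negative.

δ = 451/6371 = 0.070790 rad (4.0559°).
Converting: φ₁ = 0.133343 rad, θ = 4.537856 rad.
Destination latitude: φ₂ = arcsin( sin φ₁ cos δ + cos φ₁ sin δ cos θ ) = arcsin(0.120442) = 6.92°.
For the longitude increment, Δλ = atan2( sin θ sin δ cos φ₁, cos δ − sin φ₁ sin φ₂ ) = atan2(-0.069038, 0.981483) = -4.02°.
Hence λ₂ = 34.14° + -4.02° = 30.12°.

latitude 6.92°, longitude 30.12°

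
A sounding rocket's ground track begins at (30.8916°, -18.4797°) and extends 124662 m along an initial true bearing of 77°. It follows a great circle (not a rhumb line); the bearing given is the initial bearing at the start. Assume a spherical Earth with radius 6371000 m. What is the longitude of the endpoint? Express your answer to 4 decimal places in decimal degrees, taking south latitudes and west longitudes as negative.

longitude -17.2034°

δ = 124662/6371000 = 0.019567 rad (1.1211°).
Converting: φ₁ = 0.539160 rad, θ = 1.343904 rad.
Applying the spherical law of cosines for sides, sin φ₂ = sin φ₁ cos δ + cos φ₁ sin δ cos θ = 0.517094, so φ₂ = 31.1375°.
Δλ = atan2( sin θ sin δ cos φ₁ , cos δ − sin φ₁ sin φ₂ ) = atan2(0.016360, 0.734324) = 0.022275 rad = 1.2763°.
λ₂ = -18.4797° + 1.2763° = -17.2034°.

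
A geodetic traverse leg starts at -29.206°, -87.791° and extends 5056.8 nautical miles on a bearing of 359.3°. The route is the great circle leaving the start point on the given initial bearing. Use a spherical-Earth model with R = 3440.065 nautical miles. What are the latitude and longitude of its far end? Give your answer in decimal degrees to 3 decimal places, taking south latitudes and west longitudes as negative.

The arc subtends δ = 5056.8/3440.065 = 1.469972 rad at the centre.
Converting: φ₁ = -0.509741 rad, θ = 6.270968 rad.
sin φ₂ = sin φ₁ cos δ + cos φ₁ sin δ cos θ = (-0.487951)(0.100653) + (0.872871)(0.994922)(0.999925) = 0.819259
φ₂ = asin(0.819259) = 0.960118 rad = 55.011°.
For the longitude increment, Δλ = atan2( sin θ sin δ cos φ₁, cos δ − sin φ₁ sin φ₂ ) = atan2(-0.010610, 0.500412) = -1.215°.
λ₂ = λ₁ + Δλ = -89.006°.

latitude 55.011°, longitude -89.006°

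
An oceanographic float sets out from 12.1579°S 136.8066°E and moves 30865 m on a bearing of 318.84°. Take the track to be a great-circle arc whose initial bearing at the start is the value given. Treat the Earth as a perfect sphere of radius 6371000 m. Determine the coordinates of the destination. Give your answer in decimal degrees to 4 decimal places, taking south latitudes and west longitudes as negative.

Angular distance δ = d/R = 30865 / 6371000 = 0.004845 rad.
Converting: φ₁ = -0.212195 rad, θ = 5.564808 rad.
Applying the spherical law of cosines for sides, sin φ₂ = sin φ₁ cos δ + cos φ₁ sin δ cos θ = -0.207039, so φ₂ = -11.9489°.
Then Δλ = atan2(-0.003117, 0.956385) = -0.003259 rad, from sin θ sin δ cos φ₁ over cos δ − sin φ₁ sin φ₂.
λ₂ = λ₁ + Δλ = 136.6199°.

latitude -11.9489°, longitude 136.6199°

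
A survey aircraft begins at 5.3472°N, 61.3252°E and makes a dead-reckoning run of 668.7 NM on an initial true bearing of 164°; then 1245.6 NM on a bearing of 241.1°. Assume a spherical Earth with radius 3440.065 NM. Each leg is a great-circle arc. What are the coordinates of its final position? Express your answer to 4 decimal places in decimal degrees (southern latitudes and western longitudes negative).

Apply the spherical direct solution leg by leg, carrying full precision between legs.
Leg 1: from (5.3472°, 61.3252°), δ = 668.7/3440.065 = 0.194386 rad, θ = 164° → φ = -5.3614°, λ = 64.3907°.
Leg 2: from (-5.3614°, 64.3907°), δ = 1245.6/3440.065 = 0.362086 rad, θ = 241.1° → φ = -14.9408°, λ = 45.6695°.

latitude -14.9408°, longitude 45.6695°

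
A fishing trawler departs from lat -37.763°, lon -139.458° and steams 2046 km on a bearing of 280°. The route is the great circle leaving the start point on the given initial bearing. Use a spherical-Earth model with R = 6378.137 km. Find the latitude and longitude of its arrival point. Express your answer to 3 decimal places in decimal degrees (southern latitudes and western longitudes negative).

latitude -32.539°, longitude -161.071°

Central angle δ = d/R = 0.320783 rad.
Start latitude φ₁ = -0.659089 rad; initial bearing θ = 4.886922 rad.
sin φ₂ = sin φ₁ cos δ + cos φ₁ sin δ cos θ = (-0.612397)(0.948989) + (0.790551)(0.315310)(0.173648) = -0.537872
φ₂ = asin(-0.537872) = -0.567911 rad = -32.539°.
Δλ = atan2( sin θ sin δ cos φ₁ , cos δ − sin φ₁ sin φ₂ ) = atan2(-0.245482, 0.619597) = -0.377222 rad = -21.613°.
λ₂ = λ₁ + Δλ = -161.071°.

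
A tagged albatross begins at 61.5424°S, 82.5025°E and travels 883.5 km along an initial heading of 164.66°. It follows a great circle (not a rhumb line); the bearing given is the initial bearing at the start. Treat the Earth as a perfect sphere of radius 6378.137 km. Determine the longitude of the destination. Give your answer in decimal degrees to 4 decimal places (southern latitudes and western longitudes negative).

longitude 88.3794°

Angular distance δ = d/R = 883.5 / 6378.137 = 0.138520 rad.
Start latitude φ₁ = -1.074118 rad; initial bearing θ = 2.873859 rad.
Destination latitude: φ₂ = arcsin( sin φ₁ cos δ + cos φ₁ sin δ cos θ ) = arcsin(-0.934200) = -69.0992°.
Then Δλ = atan2(0.017406, 0.169101) = 0.102570 rad, from sin θ sin δ cos φ₁ over cos δ − sin φ₁ sin φ₂.
λ₂ = λ₁ + Δλ = 88.3794°.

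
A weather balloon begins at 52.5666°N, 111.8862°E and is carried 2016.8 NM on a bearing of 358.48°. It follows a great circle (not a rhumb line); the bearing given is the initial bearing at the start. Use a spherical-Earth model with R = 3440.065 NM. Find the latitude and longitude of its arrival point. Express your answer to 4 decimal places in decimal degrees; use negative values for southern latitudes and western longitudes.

latitude 86.0574°, longitude 99.5621°

δ = 2016.8/3440.065 = 0.586268 rad (33.5907°).
With φ₁ = 52.5666° = 0.917460 rad and θ = 358.48° = 6.256656 rad:
sin φ₂ = sin φ₁ cos δ + cos φ₁ sin δ cos θ = (0.794060)(0.833011) + (0.607839)(0.553256)(0.999648) = 0.997633
φ₂ = asin(0.997633) = 1.501985 rad = 86.0574°.
For the longitude increment, Δλ = atan2( sin θ sin δ cos φ₁, cos δ − sin φ₁ sin φ₂ ) = atan2(-0.008920, 0.040830) = -12.3241°.
λ₂ = 111.8862° + -12.3241° = 99.5621°.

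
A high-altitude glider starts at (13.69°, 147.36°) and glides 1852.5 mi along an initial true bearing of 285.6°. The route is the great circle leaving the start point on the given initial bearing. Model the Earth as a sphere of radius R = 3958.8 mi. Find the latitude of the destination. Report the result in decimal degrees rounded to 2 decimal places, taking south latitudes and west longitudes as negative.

latitude 19.21°

Angular distance δ = d/R = 1852.5 / 3958.8 = 0.467945 rad.
Start latitude φ₁ = 0.238936 rad; initial bearing θ = 4.984660 rad.
Applying the spherical law of cosines for sides, sin φ₂ = sin φ₁ cos δ + cos φ₁ sin δ cos θ = 0.329077, so φ₂ = 19.21°.
For the longitude increment, Δλ = atan2( sin θ sin δ cos φ₁, cos δ − sin φ₁ sin φ₂ ) = atan2(-0.422095, 0.814615) = -27.39°.
λ₂ = 147.36° + -27.39° = 119.97°.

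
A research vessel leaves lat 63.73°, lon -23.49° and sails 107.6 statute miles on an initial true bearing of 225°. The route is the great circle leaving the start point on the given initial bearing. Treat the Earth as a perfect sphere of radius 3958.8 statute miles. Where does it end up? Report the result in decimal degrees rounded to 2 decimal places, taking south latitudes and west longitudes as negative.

The arc subtends δ = 107.6/3958.8 = 0.027180 rad at the centre.
Converting: φ₁ = 1.112298 rad, θ = 3.926991 rad.
Applying the spherical law of cosines for sides, sin φ₂ = sin φ₁ cos δ + cos φ₁ sin δ cos θ = 0.887882, so φ₂ = 62.61°.
For the longitude increment, Δλ = atan2( sin θ sin δ cos φ₁, cos δ − sin φ₁ sin φ₂ ) = atan2(-0.008505, 0.203451) = -2.39°.
Hence λ₂ = -23.49° + -2.39° = -25.88°.

latitude 62.61°, longitude -25.88°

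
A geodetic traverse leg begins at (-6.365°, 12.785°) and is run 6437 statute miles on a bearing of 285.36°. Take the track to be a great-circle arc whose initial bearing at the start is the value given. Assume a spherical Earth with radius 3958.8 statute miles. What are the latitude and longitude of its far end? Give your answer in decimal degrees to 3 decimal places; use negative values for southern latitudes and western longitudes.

Central angle δ = d/R = 1.625998 rad.
Converting: φ₁ = -0.111090 rad, θ = 4.980472 rad.
Destination latitude: φ₂ = arcsin( sin φ₁ cos δ + cos φ₁ sin δ cos θ ) = arcsin(0.268966) = 15.603°.
Then Δλ = atan2(-0.956877, -0.025355) = -1.597288 rad, from sin θ sin δ cos φ₁ over cos δ − sin φ₁ sin φ₂.
Hence λ₂ = 12.785° + -91.518° = -78.733°.

latitude 15.603°, longitude -78.733°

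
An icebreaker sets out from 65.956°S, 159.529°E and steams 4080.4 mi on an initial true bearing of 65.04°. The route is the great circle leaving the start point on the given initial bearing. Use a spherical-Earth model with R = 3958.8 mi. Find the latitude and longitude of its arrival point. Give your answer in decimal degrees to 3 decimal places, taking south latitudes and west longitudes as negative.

latitude -18.792°, longitude -145.251°

Angular distance δ = d/R = 4080.4 / 3958.8 = 1.030716 rad.
With φ₁ = -65.956° = -1.151149 rad and θ = 65.04° = 1.135162 rad:
Destination latitude: φ₂ = arcsin( sin φ₁ cos δ + cos φ₁ sin δ cos θ ) = arcsin(-0.322127) = -18.792°.
Δλ = atan2( sin θ sin δ cos φ₁ , cos δ − sin φ₁ sin φ₂ ) = atan2(0.316809, 0.220027) = 0.963764 rad = 55.220°.
λ₂ = 159.529° + 55.220° = 214.749°, normalized to (−180°, 180°] → -145.251°.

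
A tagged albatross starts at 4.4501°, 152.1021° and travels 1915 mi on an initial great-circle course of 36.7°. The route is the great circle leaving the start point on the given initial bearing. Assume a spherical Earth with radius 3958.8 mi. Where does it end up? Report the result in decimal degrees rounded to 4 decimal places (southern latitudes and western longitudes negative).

latitude 26.1332°, longitude 170.1370°

Angular distance δ = d/R = 1915 / 3958.8 = 0.483732 rad.
Converting: φ₁ = 0.077669 rad, θ = 0.640536 rad.
Applying the spherical law of cosines for sides, sin φ₂ = sin φ₁ cos δ + cos φ₁ sin δ cos θ = 0.440459, so φ₂ = 26.1332°.
Then Δλ = atan2(0.277110, 0.851090) = 0.314769 rad, from sin θ sin δ cos φ₁ over cos δ − sin φ₁ sin φ₂.
λ₂ = 152.1021° + 18.0349° = 170.1370°.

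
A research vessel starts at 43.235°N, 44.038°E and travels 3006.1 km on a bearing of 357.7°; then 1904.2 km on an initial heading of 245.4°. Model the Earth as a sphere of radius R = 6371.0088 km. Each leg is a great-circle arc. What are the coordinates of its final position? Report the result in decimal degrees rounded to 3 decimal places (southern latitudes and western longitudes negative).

Apply the spherical direct solution leg by leg, carrying full precision between legs.
Leg 1: from (43.235°, 44.038°), δ = 3006.1/6371.0088 = 0.471841 rad, θ = 357.7° → φ = 70.224°, λ = 40.948°.
Leg 2: from (70.224°, 40.948°), δ = 1904.2/6371.0088 = 0.298885 rad, θ = 245.4° → φ = 59.074°, λ = 9.552°.

latitude 59.074°, longitude 9.552°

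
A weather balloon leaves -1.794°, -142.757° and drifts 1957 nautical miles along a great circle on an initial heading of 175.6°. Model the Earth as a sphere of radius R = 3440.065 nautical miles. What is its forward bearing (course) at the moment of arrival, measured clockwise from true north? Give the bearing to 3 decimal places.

Central angle δ = d/R = 0.568885 rad.
Start latitude φ₁ = -0.031311 rad; initial bearing θ = 3.064798 rad.
Applying the spherical law of cosines for sides, sin φ₂ = sin φ₁ cos δ + cos φ₁ sin δ cos θ = -0.563217, so φ₂ = -34.279°.
For the longitude increment, Δλ = atan2( sin θ sin δ cos φ₁, cos δ − sin φ₁ sin φ₂ ) = atan2(0.041308, 0.824870) = 2.867°.
λ₂ = λ₁ + Δλ = -139.890°.
The forward bearing on arrival equals the back-azimuth from the destination plus 180°.
Back-azimuth from P₂ (-34.279°, -139.890°) to P₁ (-1.794°, -142.757°), with Δλ' = λ₁ − λ₂ = -2.867°: atan2( sin Δλ' cos φ₁ , cos φ₂ sin φ₁ − sin φ₂ cos φ₁ cos Δλ' ) = 354.675°.
Final bearing = (354.675° + 180°) mod 360° = 174.675°.

final bearing 174.675°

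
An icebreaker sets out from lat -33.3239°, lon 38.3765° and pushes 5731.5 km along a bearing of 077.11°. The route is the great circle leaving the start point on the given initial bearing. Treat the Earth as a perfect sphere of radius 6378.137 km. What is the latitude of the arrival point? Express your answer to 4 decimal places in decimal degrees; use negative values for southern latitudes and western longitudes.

latitude -11.3170°

The arc subtends δ = 5731.5/6378.137 = 0.898617 rad at the centre.
Start latitude φ₁ = -0.581612 rad; initial bearing θ = 1.345823 rad.
Destination latitude: φ₂ = arcsin( sin φ₁ cos δ + cos φ₁ sin δ cos θ ) = arcsin(-0.196237) = -11.3170°.
For the longitude increment, Δλ = atan2( sin θ sin δ cos φ₁, cos δ − sin φ₁ sin φ₂ ) = atan2(0.637336, 0.514886) = 51.0662°.
Hence λ₂ = 38.3765° + 51.0662° = 89.4427°.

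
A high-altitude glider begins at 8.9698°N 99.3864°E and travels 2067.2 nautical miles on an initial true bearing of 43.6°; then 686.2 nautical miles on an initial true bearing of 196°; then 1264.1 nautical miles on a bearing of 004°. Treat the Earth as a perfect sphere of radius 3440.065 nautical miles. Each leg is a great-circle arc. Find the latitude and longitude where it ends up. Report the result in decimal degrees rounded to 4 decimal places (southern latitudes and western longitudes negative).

latitude 42.1717°, longitude 125.4073°

Apply the spherical direct solution leg by leg, carrying full precision between legs.
Leg 1: from (8.9698°, 99.3864°), δ = 2067.2/3440.065 = 0.600919 rad, θ = 43.6° → φ = 32.2111°, λ = 126.8277°.
Leg 2: from (32.2111°, 126.8277°), δ = 686.2/3440.065 = 0.199473 rad, θ = 196° → φ = 21.1807°, λ = 123.4696°.
Leg 3: from (21.1807°, 123.4696°), δ = 1264.1/3440.065 = 0.367464 rad, θ = 4° → φ = 42.1717°, λ = 125.4073°.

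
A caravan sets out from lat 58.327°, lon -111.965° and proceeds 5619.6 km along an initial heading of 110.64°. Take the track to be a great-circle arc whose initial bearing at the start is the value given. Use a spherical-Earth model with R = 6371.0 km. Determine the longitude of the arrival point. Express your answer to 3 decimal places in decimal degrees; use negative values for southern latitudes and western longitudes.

longitude -60.007°

The arc subtends δ = 5619.6/6371 = 0.882059 rad at the centre.
Converting: φ₁ = 1.017998 rad, θ = 1.931032 rad.
Applying the spherical law of cosines for sides, sin φ₂ = sin φ₁ cos δ + cos φ₁ sin δ cos θ = 0.398006, so φ₂ = 23.454°.
Then Δλ = atan2(0.379361, 0.296836) = 0.906840 rad, from sin θ sin δ cos φ₁ over cos δ − sin φ₁ sin φ₂.
λ₂ = -111.965° + 51.958° = -60.007°.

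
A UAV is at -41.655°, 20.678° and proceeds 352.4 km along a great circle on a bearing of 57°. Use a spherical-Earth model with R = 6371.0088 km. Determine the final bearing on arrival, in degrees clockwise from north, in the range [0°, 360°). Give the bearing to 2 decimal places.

final bearing 54.74°

The arc subtends δ = 352.4/6371.0088 = 0.055313 rad at the centre.
With φ₁ = -41.655° = -0.727017 rad and θ = 57° = 0.994838 rad:
Applying the spherical law of cosines for sides, sin φ₂ = sin φ₁ cos δ + cos φ₁ sin δ cos θ = -0.641130, so φ₂ = -39.876°.
Then Δλ = atan2(0.034643, 0.572348) = 0.060454 rad, from sin θ sin δ cos φ₁ over cos δ − sin φ₁ sin φ₂.
λ₂ = λ₁ + Δλ = 24.142°.
The forward bearing on arrival equals the back-azimuth from the destination plus 180°.
Back-azimuth from P₂ (-39.88°, 24.14°) to P₁ (-41.66°, 20.68°), with Δλ' = λ₁ − λ₂ = -3.46°: atan2( sin Δλ' cos φ₁ , cos φ₂ sin φ₁ − sin φ₂ cos φ₁ cos Δλ' ) = 234.74°.
Final bearing = (234.74° + 180°) mod 360° = 54.74°.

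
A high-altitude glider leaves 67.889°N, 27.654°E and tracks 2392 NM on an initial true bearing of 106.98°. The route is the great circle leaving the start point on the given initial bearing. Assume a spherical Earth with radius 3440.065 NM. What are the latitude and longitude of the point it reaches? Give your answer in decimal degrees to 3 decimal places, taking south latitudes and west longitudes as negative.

latitude 39.862°, longitude 80.616°

δ = 2392/3440.065 = 0.695336 rad (39.8398°).
Start latitude φ₁ = 1.184887 rad; initial bearing θ = 1.867153 rad.
sin φ₂ = sin φ₁ cos δ + cos φ₁ sin δ cos θ = (0.926456)(0.767839) + (0.376402)(0.640643)(-0.292038) = 0.640947
φ₂ = asin(0.640947) = 0.695732 rad = 39.862°.
Δλ = atan2( sin θ sin δ cos φ₁ , cos δ − sin φ₁ sin φ₂ ) = atan2(0.230627, 0.174029) = 0.924364 rad = 52.962°.
λ₂ = 27.654° + 52.962° = 80.616°.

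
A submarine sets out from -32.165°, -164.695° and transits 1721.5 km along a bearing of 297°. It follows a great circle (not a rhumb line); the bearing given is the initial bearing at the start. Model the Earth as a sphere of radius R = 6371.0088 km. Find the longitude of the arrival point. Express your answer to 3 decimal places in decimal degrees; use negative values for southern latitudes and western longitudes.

longitude -179.814°

Central angle δ = d/R = 0.270208 rad.
Converting: φ₁ = -0.561385 rad, θ = 5.183628 rad.
sin φ₂ = sin φ₁ cos δ + cos φ₁ sin δ cos θ = (-0.532359)(0.963715) + (0.846519)(0.266932)(0.453990) = -0.410458
φ₂ = asin(-0.410458) = -0.422956 rad = -24.234°.
Then Δλ = atan2(-0.201335, 0.745204) = -0.263874 rad, from sin θ sin δ cos φ₁ over cos δ − sin φ₁ sin φ₂.
Hence λ₂ = -164.695° + -15.119° = -179.814°.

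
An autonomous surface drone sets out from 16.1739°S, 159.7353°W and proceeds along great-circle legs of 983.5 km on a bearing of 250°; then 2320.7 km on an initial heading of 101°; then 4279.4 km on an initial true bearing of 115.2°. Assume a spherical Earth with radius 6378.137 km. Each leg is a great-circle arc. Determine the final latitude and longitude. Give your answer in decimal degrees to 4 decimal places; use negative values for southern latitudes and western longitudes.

latitude -32.3280°, longitude -104.7026°

Apply the spherical direct solution leg by leg, carrying full precision between legs.
Leg 1: from (-16.1739°, -159.7353°), δ = 983.5/6378.137 = 0.154199 rad, θ = 250° → φ = -19.0080°, λ = -168.5158°.
Leg 2: from (-19.0080°, -168.5158°), δ = 2320.7/6378.137 = 0.363852 rad, θ = 101° → φ = -21.6280°, λ = -146.4423°.
Leg 3: from (-21.6280°, -146.4423°), δ = 4279.4/6378.137 = 0.670948 rad, θ = 115.2° → φ = -32.3280°, λ = -104.7026°.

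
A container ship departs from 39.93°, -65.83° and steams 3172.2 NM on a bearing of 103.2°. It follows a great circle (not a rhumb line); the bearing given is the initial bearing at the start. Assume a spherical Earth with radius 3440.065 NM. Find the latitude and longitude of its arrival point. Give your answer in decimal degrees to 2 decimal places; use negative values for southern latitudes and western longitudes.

The arc subtends δ = 3172.2/3440.065 = 0.922134 rad at the centre.
Start latitude φ₁ = 0.696910 rad; initial bearing θ = 1.801180 rad.
Destination latitude: φ₂ = arcsin( sin φ₁ cos δ + cos φ₁ sin δ cos θ ) = arcsin(0.248215) = 14.37°.
For the longitude increment, Δλ = atan2( sin θ sin δ cos φ₁, cos δ − sin φ₁ sin φ₂ ) = atan2(0.594935, 0.444804) = 53.22°.
λ₂ = -65.83° + 53.22° = -12.61°.

latitude 14.37°, longitude -12.61°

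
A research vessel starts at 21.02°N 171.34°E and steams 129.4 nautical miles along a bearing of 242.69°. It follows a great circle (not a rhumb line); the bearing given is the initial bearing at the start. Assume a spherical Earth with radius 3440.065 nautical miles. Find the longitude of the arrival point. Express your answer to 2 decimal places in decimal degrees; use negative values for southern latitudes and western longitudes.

Central angle δ = d/R = 0.037616 rad.
With φ₁ = 21.02° = 0.366868 rad and θ = 242.69° = 4.235740 rad:
sin φ₂ = sin φ₁ cos δ + cos φ₁ sin δ cos θ = (0.358694)(0.999293) + (0.933455)(0.037607)(-0.458805) = 0.342334
φ₂ = asin(0.342334) = 0.349400 rad = 20.02°.
For the longitude increment, Δλ = atan2( sin θ sin δ cos φ₁, cos δ − sin φ₁ sin φ₂ ) = atan2(-0.031191, 0.876499) = -2.04°.
λ₂ = 171.34° + -2.04° = 169.30°.

longitude 169.30°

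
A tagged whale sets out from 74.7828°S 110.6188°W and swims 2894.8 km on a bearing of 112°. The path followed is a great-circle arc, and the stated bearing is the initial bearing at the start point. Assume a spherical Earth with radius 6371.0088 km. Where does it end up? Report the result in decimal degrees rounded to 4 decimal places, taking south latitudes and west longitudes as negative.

The arc subtends δ = 2894.8/6371.0088 = 0.454371 rad at the centre.
Converting: φ₁ = -1.305206 rad, θ = 1.954769 rad.
sin φ₂ = sin φ₁ cos δ + cos φ₁ sin δ cos θ = (-0.964938)(0.898537) + (0.262479)(0.438897)(-0.374607) = -0.910188
φ₂ = asin(-0.910188) = -1.143737 rad = -65.5313°.
For the longitude increment, Δλ = atan2( sin θ sin δ cos φ₁, cos δ − sin φ₁ sin φ₂ ) = atan2(0.106813, 0.020263) = 79.2584°.
λ₂ = -110.6188° + 79.2584° = -31.3604°.

latitude -65.5313°, longitude -31.3604°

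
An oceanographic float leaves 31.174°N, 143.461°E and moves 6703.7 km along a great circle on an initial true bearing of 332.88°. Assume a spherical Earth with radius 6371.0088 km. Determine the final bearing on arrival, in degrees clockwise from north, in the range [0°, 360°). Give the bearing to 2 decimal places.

Angular distance δ = d/R = 6703.7 / 6371.0088 = 1.052220 rad.
Converting: φ₁ = 0.544089 rad, θ = 5.809852 rad.
Applying the spherical law of cosines for sides, sin φ₂ = sin φ₁ cos δ + cos φ₁ sin δ cos θ = 0.917972, so φ₂ = 66.631°.
Δλ = atan2( sin θ sin δ cos φ₁ , cos δ − sin φ₁ sin φ₂ ) = atan2(-0.338751, 0.020466) = -1.510452 rad = -86.543°.
λ₂ = 143.461° + -86.543° = 56.918°.
The forward bearing on arrival equals the back-azimuth from the destination plus 180°.
Back-azimuth from P₂ (66.63°, 56.92°) to P₁ (31.17°, 143.46°), with Δλ' = λ₁ − λ₂ = 86.54°: atan2( sin Δλ' cos φ₁ , cos φ₂ sin φ₁ − sin φ₂ cos φ₁ cos Δλ' ) = 79.52°.
Final bearing = (79.52° + 180°) mod 360° = 259.52°.

final bearing 259.52°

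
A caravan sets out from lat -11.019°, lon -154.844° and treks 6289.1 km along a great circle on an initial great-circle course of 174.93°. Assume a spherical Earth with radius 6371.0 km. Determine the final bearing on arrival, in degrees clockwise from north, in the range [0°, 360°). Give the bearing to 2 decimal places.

δ = 6289.1/6371 = 0.987145 rad (56.5592°).
With φ₁ = -11.019° = -0.192318 rad and θ = 174.93° = 3.053104 rad:
sin φ₂ = sin φ₁ cos δ + cos φ₁ sin δ cos θ = (-0.191135)(0.551075) + (0.981564)(0.834456)(-0.996087) = -0.921197
φ₂ = asin(-0.921197) = -1.171145 rad = -67.102°.
For the longitude increment, Δλ = atan2( sin θ sin δ cos φ₁, cos δ − sin φ₁ sin φ₂ ) = atan2(0.072384, 0.375002) = 10.925°.
Hence λ₂ = -154.844° + 10.925° = -143.919°.
The forward bearing on arrival equals the back-azimuth from the destination plus 180°.
Back-azimuth from P₂ (-67.10°, -143.92°) to P₁ (-11.02°, -154.84°), with Δλ' = λ₁ − λ₂ = -10.92°: atan2( sin Δλ' cos φ₁ , cos φ₂ sin φ₁ − sin φ₂ cos φ₁ cos Δλ' ) = 347.12°.
Final bearing = (347.12° + 180°) mod 360° = 167.12°.

final bearing 167.12°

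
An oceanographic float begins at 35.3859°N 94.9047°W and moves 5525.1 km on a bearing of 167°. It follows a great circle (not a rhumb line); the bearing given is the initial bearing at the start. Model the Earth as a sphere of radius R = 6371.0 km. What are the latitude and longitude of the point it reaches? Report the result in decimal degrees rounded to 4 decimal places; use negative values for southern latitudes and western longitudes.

Central angle δ = d/R = 0.867226 rad.
Start latitude φ₁ = 0.617600 rad; initial bearing θ = 2.914700 rad.
Applying the spherical law of cosines for sides, sin φ₂ = sin φ₁ cos δ + cos φ₁ sin δ cos θ = -0.231108, so φ₂ = -13.3623°.
Then Δλ = atan2(0.139846, 0.780774) = 0.177233 rad, from sin θ sin δ cos φ₁ over cos δ − sin φ₁ sin φ₂.
λ₂ = -94.9047° + 10.1547° = -84.7500°.

latitude -13.3623°, longitude -84.7500°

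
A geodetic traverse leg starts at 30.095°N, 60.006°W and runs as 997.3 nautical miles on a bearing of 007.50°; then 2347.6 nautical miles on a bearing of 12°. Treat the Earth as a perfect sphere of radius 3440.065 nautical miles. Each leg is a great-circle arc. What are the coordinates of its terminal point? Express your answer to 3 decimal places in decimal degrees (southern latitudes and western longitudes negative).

latitude 80.971°, longitude -0.221°

Apply the spherical direct solution leg by leg, carrying full precision between legs.
Leg 1: from (30.095°, -60.006°), δ = 997.3/3440.065 = 0.289907 rad, θ = 7.5° → φ = 46.529°, λ = -56.897°.
Leg 2: from (46.529°, -56.897°), δ = 2347.6/3440.065 = 0.682429 rad, θ = 12° → φ = 80.971°, λ = -0.221°.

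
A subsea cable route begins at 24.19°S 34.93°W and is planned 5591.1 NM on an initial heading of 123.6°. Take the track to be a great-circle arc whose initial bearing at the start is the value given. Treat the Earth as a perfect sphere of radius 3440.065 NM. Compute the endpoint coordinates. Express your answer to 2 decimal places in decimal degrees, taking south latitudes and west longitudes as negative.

The arc subtends δ = 5591.1/3440.065 = 1.625289 rad at the centre.
Converting: φ₁ = -0.422195 rad, θ = 2.157227 rad.
sin φ₂ = sin φ₁ cos δ + cos φ₁ sin δ cos θ = (-0.409764)(-0.054466) + (0.912192)(0.998516)(-0.553392) = -0.481732
φ₂ = asin(-0.481732) = -0.502630 rad = -28.80°.
Then Δλ = atan2(0.758656, -0.251862) = 1.891332 rad, from sin θ sin δ cos φ₁ over cos δ − sin φ₁ sin φ₂.
λ₂ = -34.93° + 108.37° = 73.44°.

latitude -28.80°, longitude 73.44°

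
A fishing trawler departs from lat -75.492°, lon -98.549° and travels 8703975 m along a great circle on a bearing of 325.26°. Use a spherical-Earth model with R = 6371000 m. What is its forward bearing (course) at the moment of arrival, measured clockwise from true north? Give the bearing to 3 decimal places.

δ = 8703975/6371000 = 1.366187 rad (78.2767°).
With φ₁ = -75.492° = -1.317584 rad and θ = 325.26° = 5.676858 rad:
Applying the spherical law of cosines for sides, sin φ₂ = sin φ₁ cos δ + cos φ₁ sin δ cos θ = 0.004860, so φ₂ = 0.278°.
For the longitude increment, Δλ = atan2( sin θ sin δ cos φ₁, cos δ − sin φ₁ sin φ₂ ) = atan2(-0.139779, 0.207890) = -33.916°.
λ₂ = -98.549° + -33.916° = -132.465°.
The forward bearing on arrival equals the back-azimuth from the destination plus 180°.
Back-azimuth from P₂ (0.278°, -132.465°) to P₁ (-75.492°, -98.549°), with Δλ' = λ₁ − λ₂ = 33.916°: atan2( sin Δλ' cos φ₁ , cos φ₂ sin φ₁ − sin φ₂ cos φ₁ cos Δλ' ) = 171.792°.
Final bearing = (171.792° + 180°) mod 360° = 351.792°.

final bearing 351.792°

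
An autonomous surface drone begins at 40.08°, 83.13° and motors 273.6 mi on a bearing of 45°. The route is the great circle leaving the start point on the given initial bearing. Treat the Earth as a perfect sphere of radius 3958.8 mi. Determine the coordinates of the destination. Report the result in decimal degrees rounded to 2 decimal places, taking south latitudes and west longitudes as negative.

δ = 273.6/3958.8 = 0.069112 rad (3.9598°).
With φ₁ = 40.08° = 0.699528 rad and θ = 45° = 0.785398 rad:
Destination latitude: φ₂ = arcsin( sin φ₁ cos δ + cos φ₁ sin δ cos θ ) = arcsin(0.679682) = 42.82°.
For the longitude increment, Δλ = atan2( sin θ sin δ cos φ₁, cos δ − sin φ₁ sin φ₂ ) = atan2(0.037363, 0.559995) = 3.82°.
λ₂ = λ₁ + Δλ = 86.95°.

latitude 42.82°, longitude 86.95°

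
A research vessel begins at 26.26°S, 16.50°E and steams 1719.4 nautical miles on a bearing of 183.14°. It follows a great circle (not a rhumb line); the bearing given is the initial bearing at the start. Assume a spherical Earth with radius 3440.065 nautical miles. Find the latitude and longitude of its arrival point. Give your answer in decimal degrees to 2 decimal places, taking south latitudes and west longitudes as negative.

δ = 1719.4/3440.065 = 0.499816 rad (28.6374°).
With φ₁ = -26.26° = -0.458323 rad and θ = 183.14° = 3.196396 rad:
sin φ₂ = sin φ₁ cos δ + cos φ₁ sin δ cos θ = (-0.442445)(0.877671) + (0.896796)(0.479264)(-0.998499) = -0.817478
φ₂ = asin(-0.817478) = -0.957018 rad = -54.83°.
Then Δλ = atan2(-0.023543, 0.515982) = -0.045596 rad, from sin θ sin δ cos φ₁ over cos δ − sin φ₁ sin φ₂.
λ₂ = 16.50° + -2.61° = 13.89°.

latitude -54.83°, longitude 13.89°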